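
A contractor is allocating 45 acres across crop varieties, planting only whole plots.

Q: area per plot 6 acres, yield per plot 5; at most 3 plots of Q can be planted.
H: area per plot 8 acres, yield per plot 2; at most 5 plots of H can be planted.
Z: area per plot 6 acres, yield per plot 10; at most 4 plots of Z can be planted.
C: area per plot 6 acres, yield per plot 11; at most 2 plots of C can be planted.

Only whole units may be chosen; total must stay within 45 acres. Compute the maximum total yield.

C has the best ratio (11/6); taking only C gives at most 2×11 = 22 (stopped by the supply cap of 2).
Mixing does better — 1×Q, 4×Z, and 2×C: area 42 ≤ 45, yield 1·5 + 4·10 + 2·11 = 67.

67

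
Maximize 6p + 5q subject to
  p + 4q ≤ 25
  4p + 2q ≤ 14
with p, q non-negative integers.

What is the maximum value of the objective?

(p,q)=(1,5) is feasible, giving 31.
(p,q)=(0,6) is feasible, giving 30.
(p,q)=(1,4) is feasible, giving 26.
No feasible integer point exceeds 31.

31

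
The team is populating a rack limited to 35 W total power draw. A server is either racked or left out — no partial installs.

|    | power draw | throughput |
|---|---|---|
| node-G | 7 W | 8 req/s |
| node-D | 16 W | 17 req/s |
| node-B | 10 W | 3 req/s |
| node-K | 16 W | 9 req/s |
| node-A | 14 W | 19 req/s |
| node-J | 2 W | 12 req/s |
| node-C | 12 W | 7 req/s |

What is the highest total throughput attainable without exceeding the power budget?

48

node-D + node-A + node-J: power draw 16 + 14 + 2 = 32 ≤ 35, throughput 17 + 19 + 12 = 48.
node-G + node-B + node-A + node-J: power draw 7 + 10 + 14 + 2 = 33 ≤ 35, throughput 8 + 3 + 19 + 12 = 42.
node-G + node-A + node-J + node-C: power draw 7 + 14 + 2 + 12 = 35 ≤ 35, throughput 8 + 19 + 12 + 7 = 46.
Best is node-D, node-A, and node-J with total throughput 48.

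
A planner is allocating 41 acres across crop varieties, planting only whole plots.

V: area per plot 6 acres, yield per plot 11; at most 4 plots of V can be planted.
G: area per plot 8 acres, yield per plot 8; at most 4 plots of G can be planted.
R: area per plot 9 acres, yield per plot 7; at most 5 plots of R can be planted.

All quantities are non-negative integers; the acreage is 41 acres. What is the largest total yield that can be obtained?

60

V has the best ratio (11/6); taking only V gives at most 4×11 = 44 (stopped by the supply cap of 4).
Mixing does better — 4×V and 2×G: area 40 ≤ 41, yield 4·11 + 2·8 = 60.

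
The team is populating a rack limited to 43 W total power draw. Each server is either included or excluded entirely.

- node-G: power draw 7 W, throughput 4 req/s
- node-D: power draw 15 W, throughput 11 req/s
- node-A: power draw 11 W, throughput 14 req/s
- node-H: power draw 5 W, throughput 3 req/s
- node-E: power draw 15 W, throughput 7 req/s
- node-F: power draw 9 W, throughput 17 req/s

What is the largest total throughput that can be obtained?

Allowing fractional choices, the relaxed optimum would be about 46.7, but servers are indivisible.
node-G + node-D + node-A + node-F: power draw 7 + 15 + 11 + 9 = 42 ≤ 43, throughput 4 + 11 + 14 + 17 = 46.
node-D + node-A + node-H + node-F: power draw 15 + 11 + 5 + 9 = 40 ≤ 43, throughput 11 + 14 + 3 + 17 = 45.
Best is node-G, node-D, node-A, and node-F with total throughput 46.

46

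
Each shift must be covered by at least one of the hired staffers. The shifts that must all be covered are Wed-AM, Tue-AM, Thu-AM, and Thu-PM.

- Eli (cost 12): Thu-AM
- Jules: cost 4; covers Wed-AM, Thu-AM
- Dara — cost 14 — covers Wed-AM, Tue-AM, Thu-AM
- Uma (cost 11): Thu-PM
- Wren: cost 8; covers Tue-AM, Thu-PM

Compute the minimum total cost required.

12

Choose Jules and Wren: together they cover Wed-AM, Tue-AM, Thu-AM, Thu-PM — every shift.
Total cost: 4 + 8 = 12.
No cover costs less than 12.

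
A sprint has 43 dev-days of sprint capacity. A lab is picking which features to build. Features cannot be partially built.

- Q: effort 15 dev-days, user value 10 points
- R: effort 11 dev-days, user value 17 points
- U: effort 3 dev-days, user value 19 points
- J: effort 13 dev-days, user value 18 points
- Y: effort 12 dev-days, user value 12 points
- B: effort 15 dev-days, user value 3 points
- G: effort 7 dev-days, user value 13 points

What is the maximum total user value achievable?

67

Take R, U, J, and G: effort 11 + 3 + 13 + 7 = 34 ≤ 43, user value 17 + 19 + 18 + 13 = 67.
No other feasible combination does better.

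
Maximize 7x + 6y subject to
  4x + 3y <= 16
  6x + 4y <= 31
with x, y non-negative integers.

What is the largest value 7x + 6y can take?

The continuous relaxation peaks at (0, 5.33) with value 32.00; rounding to a feasible lattice point costs some objective.
(x,y)=(1,4): 4·1+3·4=16≤16, 6·1+4·4=22≤31, objective 31.
(x,y)=(0,5): 4·0+3·5=15≤16, 6·0+4·5=20≤31, objective 30.
(x,y)=(1,3): 4·1+3·3=13≤16, 6·1+4·3=18≤31, objective 25.
(x,y)=(0,4): 4·0+3·4=12≤16, 6·0+4·4=16≤31, objective 24.
Maximum is 31 at (x,y)=(1,4).

31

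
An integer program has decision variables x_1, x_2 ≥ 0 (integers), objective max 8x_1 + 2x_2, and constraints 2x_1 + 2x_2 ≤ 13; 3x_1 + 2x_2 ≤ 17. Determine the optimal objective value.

42

The continuous relaxation peaks at (5.67, 0) with value 45.33; rounding to a feasible lattice point costs some objective.
(x_1,x_2)=(5,1): 2·5+2·1=12≤13, 3·5+2·1=17≤17, objective 42.
(x_1,x_2)=(5,0): 2·5+2·0=10≤13, 3·5+2·0=15≤17, objective 40.
The best lattice point is (5,1), giving 42.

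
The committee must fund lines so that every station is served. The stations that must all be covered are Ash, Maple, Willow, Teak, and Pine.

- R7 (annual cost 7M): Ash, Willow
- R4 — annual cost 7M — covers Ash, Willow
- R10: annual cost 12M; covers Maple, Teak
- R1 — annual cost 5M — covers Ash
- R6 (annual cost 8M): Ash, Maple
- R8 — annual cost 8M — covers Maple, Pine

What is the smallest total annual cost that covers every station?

27

This is an integer covering problem.
Choose R7, R10, and R8: together they cover Ash, Maple, Willow, Teak, Pine — every station.
Total annual cost: 7 + 12 + 8 = 27.
No cover costs less than 27.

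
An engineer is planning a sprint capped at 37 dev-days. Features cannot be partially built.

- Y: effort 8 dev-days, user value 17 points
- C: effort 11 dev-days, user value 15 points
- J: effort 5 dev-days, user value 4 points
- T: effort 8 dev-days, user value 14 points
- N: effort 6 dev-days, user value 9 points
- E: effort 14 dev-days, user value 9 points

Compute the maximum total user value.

This is a 0-1 knapsack instance.
Take Y, C, T, and N: effort 8 + 11 + 8 + 6 = 33 ≤ 37, user value 17 + 15 + 14 + 9 = 55.
No other feasible combination does better.

55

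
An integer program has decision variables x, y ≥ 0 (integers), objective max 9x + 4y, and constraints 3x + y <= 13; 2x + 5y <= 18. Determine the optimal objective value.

40

The continuous relaxation peaks at (3.62, 2.15) with value 41.15; rounding to a feasible lattice point costs some objective.
(x,y)=(4,1): 3·4+1·1=13≤13, 2·4+5·1=13≤18, objective 40.
(x,y)=(4,0): 3·4+1·0=12≤13, 2·4+5·0=8≤18, objective 36.
(x,y)=(3,2): 3·3+1·2=11≤13, 2·3+5·2=16≤18, objective 35.
Maximum is 40 at (x,y)=(4,1).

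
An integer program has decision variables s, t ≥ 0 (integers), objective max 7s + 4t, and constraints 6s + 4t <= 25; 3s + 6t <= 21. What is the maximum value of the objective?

28

The continuous relaxation peaks at (4.17, 0) with value 29.17; rounding to a feasible lattice point costs some objective.
(s,t)=(4,0): 6·4+4·0=24≤25, 3·4+6·0=12≤21, objective 28.
(s,t)=(3,1): 6·3+4·1=22≤25, 3·3+6·1=15≤21, objective 25.
No feasible integer point exceeds 28.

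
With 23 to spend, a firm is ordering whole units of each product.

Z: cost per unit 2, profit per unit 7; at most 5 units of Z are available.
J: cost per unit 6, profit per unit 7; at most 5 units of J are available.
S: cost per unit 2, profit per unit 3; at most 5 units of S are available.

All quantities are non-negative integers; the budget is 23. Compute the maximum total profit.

51

5×Z and 5×S: cost 20 ≤ 23, profit 5·7 + 5·3 = 50.
5×Z, 1×J, and 3×S: cost 22 ≤ 23, profit 5·7 + 1·7 + 3·3 = 51.
Best is 51.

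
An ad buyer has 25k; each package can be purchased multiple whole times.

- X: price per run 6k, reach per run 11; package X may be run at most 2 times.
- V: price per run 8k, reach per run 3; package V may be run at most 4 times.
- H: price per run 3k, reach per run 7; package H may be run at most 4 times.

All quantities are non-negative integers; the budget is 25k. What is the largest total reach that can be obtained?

2×X and 3×H: price 21 ≤ 25, reach 2·11 + 3·7 = 43.
2×X and 4×H: price 24 ≤ 25, reach 2·11 + 4·7 = 50.
Best is 50.

50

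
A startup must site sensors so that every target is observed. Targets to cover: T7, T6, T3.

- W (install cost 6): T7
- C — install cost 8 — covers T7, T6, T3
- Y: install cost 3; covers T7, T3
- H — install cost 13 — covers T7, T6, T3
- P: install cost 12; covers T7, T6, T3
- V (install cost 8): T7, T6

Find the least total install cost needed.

8

C alone covers T7, T6, T3 — every target.
Total install cost: 8.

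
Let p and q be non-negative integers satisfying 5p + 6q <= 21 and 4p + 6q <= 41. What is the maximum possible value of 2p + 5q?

15

(p,q)=(0,3): 5·0+6·3=18≤21, 4·0+6·3=18≤41, objective 15.
(p,q)=(1,2): 5·1+6·2=17≤21, 4·1+6·2=16≤41, objective 12.
Maximum is 15 at (p,q)=(0,3).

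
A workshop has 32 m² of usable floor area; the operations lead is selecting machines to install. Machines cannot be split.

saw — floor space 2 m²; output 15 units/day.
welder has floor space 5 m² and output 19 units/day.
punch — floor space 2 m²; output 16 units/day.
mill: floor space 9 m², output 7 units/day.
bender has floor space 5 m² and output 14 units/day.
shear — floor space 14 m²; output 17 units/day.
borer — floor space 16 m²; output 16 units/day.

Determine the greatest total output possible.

This is an integer program with binary decision variables.
Allowing fractional choices, the relaxed optimum would be about 85.0, but machines are indivisible.
saw + welder + punch + mill + shear: floor space 2 + 5 + 2 + 9 + 14 = 32 ≤ 32, output 15 + 19 + 16 + 7 + 17 = 74.
saw + welder + punch + bender + shear: floor space 2 + 5 + 2 + 5 + 14 = 28 ≤ 32, output 15 + 19 + 16 + 14 + 17 = 81.
saw + welder + punch + bender + borer: floor space 2 + 5 + 2 + 5 + 16 = 30 ≤ 32, output 15 + 19 + 16 + 14 + 16 = 80.
Best is saw, welder, punch, bender, and shear with total output 81.

81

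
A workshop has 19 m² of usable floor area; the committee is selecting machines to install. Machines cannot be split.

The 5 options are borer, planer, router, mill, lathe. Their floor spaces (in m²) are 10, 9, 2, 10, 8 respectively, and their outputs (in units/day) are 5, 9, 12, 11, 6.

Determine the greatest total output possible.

This is a 0-1 knapsack instance.
planer + router + lathe: floor space 9 + 2 + 8 = 19 ≤ 19, output 9 + 12 + 6 = 27.
planer + router: floor space 9 + 2 = 11 ≤ 19, output 9 + 12 = 21.
router + mill: floor space 2 + 10 = 12 ≤ 19, output 12 + 11 = 23.
Best is planer, router, and lathe with total output 27.

27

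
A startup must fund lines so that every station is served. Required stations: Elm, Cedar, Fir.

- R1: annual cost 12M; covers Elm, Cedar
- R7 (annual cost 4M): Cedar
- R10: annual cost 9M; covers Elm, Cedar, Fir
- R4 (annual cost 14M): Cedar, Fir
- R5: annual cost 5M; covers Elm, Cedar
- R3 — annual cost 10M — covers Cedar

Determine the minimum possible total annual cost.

9

The greedy cost-per-new-station heuristic would pick R5 and R10 for 14, but a cheaper cover exists.
R10 alone covers Elm, Cedar, Fir — every station.
Total annual cost: 9.
No cover costs less than 9.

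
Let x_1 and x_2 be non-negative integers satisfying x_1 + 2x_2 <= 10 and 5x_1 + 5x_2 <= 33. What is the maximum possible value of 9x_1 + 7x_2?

The continuous relaxation peaks at (6.6, 0) with value 59.40; rounding to a feasible lattice point costs some objective.
(x_1,x_2)=(6,0): 1·6+2·0=6≤10, 5·6+5·0=30≤33, objective 54.
(x_1,x_2)=(5,1): 1·5+2·1=7≤10, 5·5+5·1=30≤33, objective 52.
(x_1,x_2)=(5,0): 1·5+2·0=5≤10, 5·5+5·0=25≤33, objective 45.
No feasible integer point exceeds 54.

54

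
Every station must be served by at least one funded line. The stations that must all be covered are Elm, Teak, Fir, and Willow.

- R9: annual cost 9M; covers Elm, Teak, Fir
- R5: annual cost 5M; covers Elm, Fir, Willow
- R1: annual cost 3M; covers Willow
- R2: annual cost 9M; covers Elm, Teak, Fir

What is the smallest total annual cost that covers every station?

The greedy cost-per-new-station heuristic would pick R5 and R9 for 14, but a cheaper cover exists.
Choose R9 and R1: together they cover Elm, Teak, Fir, Willow — every station.
Total annual cost: 9 + 3 = 12.
No cover costs less than 12.

12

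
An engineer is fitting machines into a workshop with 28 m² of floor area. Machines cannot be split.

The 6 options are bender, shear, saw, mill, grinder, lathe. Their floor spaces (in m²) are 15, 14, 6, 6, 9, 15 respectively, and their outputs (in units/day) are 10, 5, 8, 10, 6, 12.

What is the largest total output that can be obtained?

30

This is an integer program with binary decision variables.
Allowing fractional choices, the relaxed optimum would be about 30.7, but machines are indivisible.
saw + mill + lathe: floor space 6 + 6 + 15 = 27 ≤ 28, output 8 + 10 + 12 = 30.
bender + saw + mill: floor space 15 + 6 + 6 = 27 ≤ 28, output 10 + 8 + 10 = 28.
Best is saw, mill, and lathe with total output 30.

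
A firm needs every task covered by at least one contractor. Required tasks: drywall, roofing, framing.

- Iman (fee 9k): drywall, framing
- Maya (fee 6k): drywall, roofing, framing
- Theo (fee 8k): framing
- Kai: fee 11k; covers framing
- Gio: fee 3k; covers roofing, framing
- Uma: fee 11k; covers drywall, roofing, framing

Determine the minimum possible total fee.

This is a weighted set-cover instance.
The greedy cost-per-new-task heuristic would pick Gio and Maya for 9, but a cheaper cover exists.
Maya alone covers drywall, roofing, framing — every task.
Total fee: 6.
No cover costs less than 6.

6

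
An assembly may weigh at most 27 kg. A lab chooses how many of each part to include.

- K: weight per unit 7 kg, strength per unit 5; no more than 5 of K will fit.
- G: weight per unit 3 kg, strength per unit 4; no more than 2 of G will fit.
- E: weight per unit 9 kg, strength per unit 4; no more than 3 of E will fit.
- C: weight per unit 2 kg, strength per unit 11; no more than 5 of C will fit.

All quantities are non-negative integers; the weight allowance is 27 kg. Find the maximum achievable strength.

69

1×K, 2×G, and 5×C: weight 23 ≤ 27, strength 1·5 + 2·4 + 5·11 = 68.
2×K, 1×G, and 5×C: weight 27 ≤ 27, strength 2·5 + 1·4 + 5·11 = 69.
Best is 69.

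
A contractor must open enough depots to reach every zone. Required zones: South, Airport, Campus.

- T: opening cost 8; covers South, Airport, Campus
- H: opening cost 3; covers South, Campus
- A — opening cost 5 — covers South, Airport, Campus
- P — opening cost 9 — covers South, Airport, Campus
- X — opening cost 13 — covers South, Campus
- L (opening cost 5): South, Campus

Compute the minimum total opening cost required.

The greedy cost-per-new-zone heuristic would pick H and A for 8, but a cheaper cover exists.
A alone covers South, Airport, Campus — every zone.
Total opening cost: 5.
No cover costs less than 5.

5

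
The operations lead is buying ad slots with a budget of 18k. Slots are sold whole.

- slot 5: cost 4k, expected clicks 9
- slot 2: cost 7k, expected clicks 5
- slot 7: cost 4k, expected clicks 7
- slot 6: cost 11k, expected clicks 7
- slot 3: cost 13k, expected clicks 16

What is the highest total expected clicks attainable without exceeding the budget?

Allowing fractional choices, the relaxed optimum would be about 28.3, but ad slots are indivisible.
slot 7 + slot 3: cost 4 + 13 = 17 ≤ 18, expected clicks 7 + 16 = 23.
slot 5 + slot 3: cost 4 + 13 = 17 ≤ 18, expected clicks 9 + 16 = 25.
Best is slot 5 and slot 3 with total expected clicks 25.

25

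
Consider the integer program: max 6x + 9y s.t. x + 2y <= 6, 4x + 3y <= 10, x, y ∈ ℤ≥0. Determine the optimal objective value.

27

The continuous relaxation peaks at (0.4, 2.8) with value 27.60; rounding to a feasible lattice point costs some objective.
(x,y)=(0,3): 1·0+2·3=6≤6, 4·0+3·3=9≤10, objective 27.
(x,y)=(1,2): 1·1+2·2=5≤6, 4·1+3·2=10≤10, objective 24.
(x,y)=(0,2): 1·0+2·2=4≤6, 4·0+3·2=6≤10, objective 18.
(x,y)=(1,1): 1·1+2·1=3≤6, 4·1+3·1=7≤10, objective 15.
The best lattice point is (0,3), giving 27.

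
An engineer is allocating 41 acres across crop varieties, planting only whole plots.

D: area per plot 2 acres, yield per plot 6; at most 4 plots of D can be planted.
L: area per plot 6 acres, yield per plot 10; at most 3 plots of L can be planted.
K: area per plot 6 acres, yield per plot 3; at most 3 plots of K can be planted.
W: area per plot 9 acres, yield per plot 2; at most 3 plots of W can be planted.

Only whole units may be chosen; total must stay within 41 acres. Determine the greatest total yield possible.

60

Take 4×D, 3×L, and 2×K: area 38 ≤ 41, yield 4·6 + 3·10 + 2·3 = 60.
D has the best ratio (6/2) and is taken to its limit of 4; remaining capacity is filled optimally with the others.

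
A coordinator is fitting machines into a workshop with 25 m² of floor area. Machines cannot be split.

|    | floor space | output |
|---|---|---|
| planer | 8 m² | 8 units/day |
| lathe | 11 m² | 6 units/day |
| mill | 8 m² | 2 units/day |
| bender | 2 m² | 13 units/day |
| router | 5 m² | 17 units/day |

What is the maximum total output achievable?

Allowing fractional choices, the relaxed optimum would be about 43.5, but machines are indivisible.
planer + bender + router: floor space 8 + 2 + 5 = 15 ≤ 25, output 8 + 13 + 17 = 38.
lathe + bender + router: floor space 11 + 2 + 5 = 18 ≤ 25, output 6 + 13 + 17 = 36.
planer + mill + bender + router: floor space 8 + 8 + 2 + 5 = 23 ≤ 25, output 8 + 2 + 13 + 17 = 40.
Best is planer, mill, bender, and router with total output 40.

40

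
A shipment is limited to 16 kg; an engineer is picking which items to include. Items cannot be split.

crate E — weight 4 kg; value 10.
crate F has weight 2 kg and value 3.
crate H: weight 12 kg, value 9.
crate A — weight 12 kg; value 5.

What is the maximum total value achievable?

19

Allowing fractional choices, the relaxed optimum would be about 20.5, but items are indivisible.
crate E + crate A: weight 4 + 12 = 16 ≤ 16, value 10 + 5 = 15.
crate E + crate H: weight 4 + 12 = 16 ≤ 16, value 10 + 9 = 19.
Best is crate E and crate H with total value 19.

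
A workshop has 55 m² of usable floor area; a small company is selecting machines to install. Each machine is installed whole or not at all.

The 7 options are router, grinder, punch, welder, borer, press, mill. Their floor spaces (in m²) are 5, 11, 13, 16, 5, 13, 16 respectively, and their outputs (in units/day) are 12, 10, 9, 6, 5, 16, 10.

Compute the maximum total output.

This is an integer program with binary decision variables.
router + punch + borer + press + mill: floor space 5 + 13 + 5 + 13 + 16 = 52 ≤ 55, output 12 + 9 + 5 + 16 + 10 = 52.
router + grinder + punch + borer + press: floor space 5 + 11 + 13 + 5 + 13 = 47 ≤ 55, output 12 + 10 + 9 + 5 + 16 = 52.
router + grinder + borer + press + mill: floor space 5 + 11 + 5 + 13 + 16 = 50 ≤ 55, output 12 + 10 + 5 + 16 + 10 = 53.
Best is router, grinder, borer, press, and mill with total output 53.

53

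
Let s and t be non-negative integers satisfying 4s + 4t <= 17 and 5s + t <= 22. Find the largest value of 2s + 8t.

32

Relaxing integrality, the LP optimum is 34.00 at (s,t) = (0, 4.25), which is not an integer point.
(s,t)=(0,4): 4·0+4·4=16≤17, 5·0+1·4=4≤22, objective 32.
(s,t)=(1,3): 4·1+4·3=16≤17, 5·1+1·3=8≤22, objective 26.
The best lattice point is (0,4), giving 32.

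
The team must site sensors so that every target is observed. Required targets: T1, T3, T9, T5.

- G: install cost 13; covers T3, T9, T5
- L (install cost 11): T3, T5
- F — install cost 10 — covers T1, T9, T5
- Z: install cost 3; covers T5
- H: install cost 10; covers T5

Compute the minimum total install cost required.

21

Choose L and F: together they cover T1, T3, T9, T5 — every target.
Total install cost: 11 + 10 = 21.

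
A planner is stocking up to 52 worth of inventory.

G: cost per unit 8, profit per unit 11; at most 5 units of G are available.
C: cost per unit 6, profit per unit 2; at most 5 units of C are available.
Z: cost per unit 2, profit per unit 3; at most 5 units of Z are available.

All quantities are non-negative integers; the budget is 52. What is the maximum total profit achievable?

70

5×G and 5×Z: cost 50 ≤ 52, profit 5·11 + 5·3 = 70.
5×G and 4×Z: cost 48 ≤ 52, profit 5·11 + 4·3 = 67.
Best is 70.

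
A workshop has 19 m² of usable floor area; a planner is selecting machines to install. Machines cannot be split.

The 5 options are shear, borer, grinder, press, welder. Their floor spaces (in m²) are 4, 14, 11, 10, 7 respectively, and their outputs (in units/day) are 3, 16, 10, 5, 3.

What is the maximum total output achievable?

borer: floor space 14 ≤ 19, output 16.
shear + grinder: floor space 4 + 11 = 15 ≤ 19, output 3 + 10 = 13.
shear + borer: floor space 4 + 14 = 18 ≤ 19, output 3 + 16 = 19.
Best is shear and borer with total output 19.

19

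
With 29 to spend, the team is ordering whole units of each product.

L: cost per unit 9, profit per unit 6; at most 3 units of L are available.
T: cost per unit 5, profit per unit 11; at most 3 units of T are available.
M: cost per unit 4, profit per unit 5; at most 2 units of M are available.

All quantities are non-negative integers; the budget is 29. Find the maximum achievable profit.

44

This is a bounded integer knapsack.
T has the best ratio (11/5); taking only T gives at most 3×11 = 33 (stopped by the supply cap of 3).
Mixing does better — 1×L, 3×T, and 1×M: cost 28 ≤ 29, profit 1·6 + 3·11 + 1·5 = 44.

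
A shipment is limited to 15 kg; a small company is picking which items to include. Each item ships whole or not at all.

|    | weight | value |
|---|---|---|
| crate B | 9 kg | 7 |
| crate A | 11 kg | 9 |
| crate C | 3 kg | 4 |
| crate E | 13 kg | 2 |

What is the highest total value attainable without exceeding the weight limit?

13

Allowing fractional choices, the relaxed optimum would be about 13.8, but items are indivisible.
crate B + crate C: weight 9 + 3 = 12 ≤ 15, value 7 + 4 = 11.
crate A + crate C: weight 11 + 3 = 14 ≤ 15, value 9 + 4 = 13.
Best is crate A and crate C with total value 13.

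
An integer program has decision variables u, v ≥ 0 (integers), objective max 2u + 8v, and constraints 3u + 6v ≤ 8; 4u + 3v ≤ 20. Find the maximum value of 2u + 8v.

8

(u,v)=(0,1): 3·0+6·1=6≤8, 4·0+3·1=3≤20, objective 8.
(u,v)=(1,0): 3·1+6·0=3≤8, 4·1+3·0=4≤20, objective 2.
(u,v)=(0,0): 3·0+6·0=0≤8, 4·0+3·0=0≤20, objective 0.
Maximum is 8 at (u,v)=(0,1).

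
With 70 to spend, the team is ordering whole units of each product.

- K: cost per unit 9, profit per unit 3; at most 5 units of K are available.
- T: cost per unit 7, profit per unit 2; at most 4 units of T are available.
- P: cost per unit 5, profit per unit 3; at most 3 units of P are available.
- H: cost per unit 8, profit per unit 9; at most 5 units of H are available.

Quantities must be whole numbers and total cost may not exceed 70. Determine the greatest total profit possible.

58

H has the best ratio (9/8); taking only H gives at most 5×9 = 45 (stopped by the supply cap of 5).
Mixing does better — 2×T, 3×P, and 5×H: cost 69 ≤ 70, profit 2·2 + 3·3 + 5·9 = 58.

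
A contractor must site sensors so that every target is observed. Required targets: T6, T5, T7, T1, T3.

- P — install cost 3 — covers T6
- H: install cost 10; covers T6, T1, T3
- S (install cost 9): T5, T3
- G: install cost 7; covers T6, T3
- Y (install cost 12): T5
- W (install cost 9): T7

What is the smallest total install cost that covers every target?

This is an integer covering problem.
The greedy cost-per-new-target heuristic would pick P, S, W, and H for 31, but a cheaper cover exists.
Choose H, S, and W: together they cover T6, T5, T7, T1, T3 — every target.
Total install cost: 10 + 9 + 9 = 28.
No cover costs less than 28.

28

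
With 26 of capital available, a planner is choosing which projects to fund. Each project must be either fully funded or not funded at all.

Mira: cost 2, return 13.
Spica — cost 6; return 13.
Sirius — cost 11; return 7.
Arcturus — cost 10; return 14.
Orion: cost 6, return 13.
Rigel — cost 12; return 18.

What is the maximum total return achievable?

Mira + Spica + Arcturus + Orion: cost 2 + 6 + 10 + 6 = 24 ≤ 26, return 13 + 13 + 14 + 13 = 53.
Mira + Spica + Orion + Rigel: cost 2 + 6 + 6 + 12 = 26 ≤ 26, return 13 + 13 + 13 + 18 = 57.
Best is Mira, Spica, Orion, and Rigel with total return 57.

57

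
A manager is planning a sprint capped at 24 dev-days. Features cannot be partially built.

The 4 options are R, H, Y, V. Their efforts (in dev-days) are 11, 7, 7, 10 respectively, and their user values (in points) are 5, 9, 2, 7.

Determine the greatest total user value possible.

18

Treat it as a binary knapsack problem.
H + Y + V: effort 7 + 7 + 10 = 24 ≤ 24, user value 9 + 2 + 7 = 18.
H + V: effort 7 + 10 = 17 ≤ 24, user value 9 + 7 = 16.
R + H: effort 11 + 7 = 18 ≤ 24, user value 5 + 9 = 14.
Best is H, Y, and V with total user value 18.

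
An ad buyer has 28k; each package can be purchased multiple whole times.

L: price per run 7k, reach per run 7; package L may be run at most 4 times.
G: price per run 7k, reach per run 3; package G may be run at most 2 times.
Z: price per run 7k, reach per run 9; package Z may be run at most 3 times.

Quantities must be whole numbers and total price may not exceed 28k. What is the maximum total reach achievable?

This is a bounded integer knapsack.
Take 1×L and 3×Z: price 28 ≤ 28, reach 1·7 + 3·9 = 34.
Z has the best ratio (9/7) and is taken to its limit of 3; remaining capacity is filled optimally with the others.

34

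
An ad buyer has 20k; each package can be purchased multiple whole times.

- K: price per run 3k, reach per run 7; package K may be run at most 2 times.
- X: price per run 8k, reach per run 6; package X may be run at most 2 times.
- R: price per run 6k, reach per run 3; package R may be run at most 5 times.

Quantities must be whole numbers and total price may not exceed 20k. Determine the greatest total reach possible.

23

This is a bounded integer knapsack.
2×K, 1×X, and 1×R: price 20 ≤ 20, reach 2·7 + 1·6 + 1·3 = 23.
2×K and 2×R: price 18 ≤ 20, reach 2·7 + 2·3 = 20.
Best is 23.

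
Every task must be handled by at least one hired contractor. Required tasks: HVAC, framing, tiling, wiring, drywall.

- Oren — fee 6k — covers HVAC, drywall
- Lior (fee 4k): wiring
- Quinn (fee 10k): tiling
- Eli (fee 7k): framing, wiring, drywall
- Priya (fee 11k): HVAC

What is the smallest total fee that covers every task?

Choose Oren, Quinn, and Eli: together they cover HVAC, framing, tiling, wiring, drywall — every task.
Total fee: 6 + 10 + 7 = 23.
No cover costs less than 23.

23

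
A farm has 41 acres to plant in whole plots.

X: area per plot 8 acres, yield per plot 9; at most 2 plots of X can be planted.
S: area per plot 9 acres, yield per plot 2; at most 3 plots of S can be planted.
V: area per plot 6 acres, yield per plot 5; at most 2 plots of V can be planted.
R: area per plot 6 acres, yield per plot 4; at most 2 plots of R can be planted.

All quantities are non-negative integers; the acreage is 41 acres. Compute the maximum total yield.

X has the best ratio (9/8); taking only X gives at most 2×9 = 18 (stopped by the supply cap of 2).
Mixing does better — 2×X, 2×V, and 2×R: area 40 ≤ 41, yield 2·9 + 2·5 + 2·4 = 36.

36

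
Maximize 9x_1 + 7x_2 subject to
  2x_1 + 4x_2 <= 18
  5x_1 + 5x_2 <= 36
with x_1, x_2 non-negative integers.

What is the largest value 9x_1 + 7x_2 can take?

63

(x_1,x_2)=(7,0): 2·7+4·0=14≤18, 5·7+5·0=35≤36, objective 63.
(x_1,x_2)=(6,1): 2·6+4·1=16≤18, 5·6+5·1=35≤36, objective 61.
(x_1,x_2)=(6,0): 2·6+4·0=12≤18, 5·6+5·0=30≤36, objective 54.
No feasible integer point exceeds 63.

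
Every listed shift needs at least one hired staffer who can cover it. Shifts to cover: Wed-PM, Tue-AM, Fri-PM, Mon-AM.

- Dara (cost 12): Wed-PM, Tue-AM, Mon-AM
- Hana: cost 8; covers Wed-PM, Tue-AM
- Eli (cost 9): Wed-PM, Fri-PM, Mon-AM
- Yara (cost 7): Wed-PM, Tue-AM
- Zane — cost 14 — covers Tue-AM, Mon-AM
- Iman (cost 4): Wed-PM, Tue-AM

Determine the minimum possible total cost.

13

Choose Eli and Iman: together they cover Wed-PM, Tue-AM, Fri-PM, Mon-AM — every shift.
Total cost: 9 + 4 = 13.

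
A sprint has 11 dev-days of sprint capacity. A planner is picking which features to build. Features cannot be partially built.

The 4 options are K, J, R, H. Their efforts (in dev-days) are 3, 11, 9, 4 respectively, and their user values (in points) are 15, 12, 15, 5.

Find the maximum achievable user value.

20

R: effort 9 ≤ 11, user value 15.
K + H: effort 3 + 4 = 7 ≤ 11, user value 15 + 5 = 20.
K: effort 3 ≤ 11, user value 15.
Best is K and H with total user value 20.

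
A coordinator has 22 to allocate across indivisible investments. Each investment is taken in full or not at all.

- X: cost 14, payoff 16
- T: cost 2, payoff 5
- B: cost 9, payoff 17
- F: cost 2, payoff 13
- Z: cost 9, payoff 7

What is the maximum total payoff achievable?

Allowing fractional choices, the relaxed optimum would be about 45.3, but investments are indivisible.
T + B + F: cost 2 + 9 + 2 = 13 ≤ 22, payoff 5 + 17 + 13 = 35.
T + B + F + Z: cost 2 + 9 + 2 + 9 = 22 ≤ 22, payoff 5 + 17 + 13 + 7 = 42.
B + F + Z: cost 9 + 2 + 9 = 20 ≤ 22, payoff 17 + 13 + 7 = 37.
Best is T, B, F, and Z with total payoff 42.

42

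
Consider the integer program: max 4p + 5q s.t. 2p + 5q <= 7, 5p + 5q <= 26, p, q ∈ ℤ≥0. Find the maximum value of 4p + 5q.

(p,q)=(3,0) is feasible, giving 12.
(p,q)=(2,0) is feasible, giving 8.
No feasible integer point exceeds 12.

12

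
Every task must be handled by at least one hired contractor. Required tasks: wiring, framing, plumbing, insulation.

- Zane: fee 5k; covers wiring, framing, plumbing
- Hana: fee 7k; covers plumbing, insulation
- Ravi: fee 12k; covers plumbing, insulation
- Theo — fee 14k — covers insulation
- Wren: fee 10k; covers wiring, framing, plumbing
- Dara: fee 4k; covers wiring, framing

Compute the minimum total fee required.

The greedy cost-per-new-task heuristic would pick Zane and Hana for 12, but a cheaper cover exists.
Choose Hana and Dara: together they cover wiring, framing, plumbing, insulation — every task.
Total fee: 7 + 4 = 11.
No cover costs less than 11.

11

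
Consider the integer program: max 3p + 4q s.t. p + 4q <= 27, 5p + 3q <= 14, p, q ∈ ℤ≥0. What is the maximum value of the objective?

16

(p,q)=(0,4): 1·0+4·4=16≤27, 5·0+3·4=12≤14, objective 16.
(p,q)=(1,3): 1·1+4·3=13≤27, 5·1+3·3=14≤14, objective 15.
(p,q)=(0,3): 1·0+4·3=12≤27, 5·0+3·3=9≤14, objective 12.
Maximum is 16 at (p,q)=(0,4).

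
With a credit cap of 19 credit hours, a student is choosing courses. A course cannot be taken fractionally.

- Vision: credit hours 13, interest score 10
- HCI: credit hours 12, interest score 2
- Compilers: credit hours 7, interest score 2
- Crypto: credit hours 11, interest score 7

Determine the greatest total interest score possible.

10

Compilers + Crypto: credit hours 7 + 11 = 18 ≤ 19, interest score 2 + 7 = 9.
Crypto: credit hours 11 ≤ 19, interest score 7.
Vision: credit hours 13 ≤ 19, interest score 10.
Best is Vision with total interest score 10.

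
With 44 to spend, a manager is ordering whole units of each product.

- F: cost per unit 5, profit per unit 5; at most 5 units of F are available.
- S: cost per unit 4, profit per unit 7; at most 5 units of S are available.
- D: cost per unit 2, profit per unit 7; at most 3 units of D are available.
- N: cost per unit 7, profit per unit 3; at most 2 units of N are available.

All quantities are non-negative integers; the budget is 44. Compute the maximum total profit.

71

D has the best ratio (7/2); taking only D gives at most 3×7 = 21 (stopped by the supply cap of 3).
Mixing does better — 3×F, 5×S, and 3×D: cost 41 ≤ 44, profit 3·5 + 5·7 + 3·7 = 71.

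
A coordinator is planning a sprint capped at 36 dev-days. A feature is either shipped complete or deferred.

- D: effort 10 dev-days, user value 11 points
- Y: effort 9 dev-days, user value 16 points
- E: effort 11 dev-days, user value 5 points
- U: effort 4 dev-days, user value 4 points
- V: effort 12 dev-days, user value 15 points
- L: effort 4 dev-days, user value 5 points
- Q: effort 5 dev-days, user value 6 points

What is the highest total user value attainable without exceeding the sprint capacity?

48

This is a 0-1 knapsack instance.
Y + U + V + L + Q: effort 9 + 4 + 12 + 4 + 5 = 34 ≤ 36, user value 16 + 4 + 15 + 5 + 6 = 46.
D + Y + V + L: effort 10 + 9 + 12 + 4 = 35 ≤ 36, user value 11 + 16 + 15 + 5 = 47.
D + Y + V + Q: effort 10 + 9 + 12 + 5 = 36 ≤ 36, user value 11 + 16 + 15 + 6 = 48.
Best is D, Y, V, and Q with total user value 48.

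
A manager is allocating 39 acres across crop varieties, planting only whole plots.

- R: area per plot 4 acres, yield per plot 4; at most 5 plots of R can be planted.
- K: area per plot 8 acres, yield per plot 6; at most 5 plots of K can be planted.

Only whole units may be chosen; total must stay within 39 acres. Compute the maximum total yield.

32

R has the best ratio (4/4); taking only R gives at most 5×4 = 20 (stopped by the supply cap of 5).
Mixing does better — 5×R and 2×K: area 36 ≤ 39, yield 5·4 + 2·6 = 32.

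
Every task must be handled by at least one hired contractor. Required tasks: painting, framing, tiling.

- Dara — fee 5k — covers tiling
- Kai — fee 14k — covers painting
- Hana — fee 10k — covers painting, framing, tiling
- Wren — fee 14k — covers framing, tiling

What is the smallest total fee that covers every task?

Hana alone covers painting, framing, tiling — every task.
Total fee: 10.
No cover costs less than 10.

10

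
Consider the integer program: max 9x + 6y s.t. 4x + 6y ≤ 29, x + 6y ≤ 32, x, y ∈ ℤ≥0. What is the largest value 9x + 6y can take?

63

Relaxing integrality, the LP optimum is 65.25 at (x,y) = (7.25, 0), which is not an integer point.
(x,y)=(7,0): 4·7+6·0=28≤29, 1·7+6·0=7≤32, objective 63.
(x,y)=(6,0): 4·6+6·0=24≤29, 1·6+6·0=6≤32, objective 54.
No feasible integer point exceeds 63.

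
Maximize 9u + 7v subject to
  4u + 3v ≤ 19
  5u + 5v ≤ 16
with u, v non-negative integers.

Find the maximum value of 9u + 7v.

The continuous relaxation peaks at (3.2, 0) with value 28.80; rounding to a feasible lattice point costs some objective.
(u,v)=(3,0): 4·3+3·0=12≤19, 5·3+5·0=15≤16, objective 27.
(u,v)=(2,1): 4·2+3·1=11≤19, 5·2+5·1=15≤16, objective 25.
(u,v)=(2,0): 4·2+3·0=8≤19, 5·2+5·0=10≤16, objective 18.
No feasible integer point exceeds 27.

27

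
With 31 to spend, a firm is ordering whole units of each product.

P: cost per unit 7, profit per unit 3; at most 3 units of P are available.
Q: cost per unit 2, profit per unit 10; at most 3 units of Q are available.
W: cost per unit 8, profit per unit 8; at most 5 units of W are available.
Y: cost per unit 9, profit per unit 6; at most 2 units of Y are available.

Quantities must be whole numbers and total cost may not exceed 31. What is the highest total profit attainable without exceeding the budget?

3×Q, 2×W, and 1×Y: cost 31 ≤ 31, profit 3·10 + 2·8 + 1·6 = 52.
3×Q and 3×W: cost 30 ≤ 31, profit 3·10 + 3·8 = 54.
Best is 54.

54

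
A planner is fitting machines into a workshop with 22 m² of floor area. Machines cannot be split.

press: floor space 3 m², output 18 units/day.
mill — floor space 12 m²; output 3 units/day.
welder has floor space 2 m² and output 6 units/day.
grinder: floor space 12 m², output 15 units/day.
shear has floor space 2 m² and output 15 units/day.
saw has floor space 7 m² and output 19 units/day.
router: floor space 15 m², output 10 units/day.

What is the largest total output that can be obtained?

press + welder + shear + saw: floor space 3 + 2 + 2 + 7 = 14 ≤ 22, output 18 + 6 + 15 + 19 = 58.
press + shear + saw: floor space 3 + 2 + 7 = 12 ≤ 22, output 18 + 15 + 19 = 52.
press + welder + grinder + shear: floor space 3 + 2 + 12 + 2 = 19 ≤ 22, output 18 + 6 + 15 + 15 = 54.
Best is press, welder, shear, and saw with total output 58.

58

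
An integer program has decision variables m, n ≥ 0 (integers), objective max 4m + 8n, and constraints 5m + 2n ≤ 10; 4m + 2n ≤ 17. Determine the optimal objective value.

(m,n)=(0,5) is feasible, giving 40.
(m,n)=(0,4) is feasible, giving 32.
The best lattice point is (0,5), giving 40.

40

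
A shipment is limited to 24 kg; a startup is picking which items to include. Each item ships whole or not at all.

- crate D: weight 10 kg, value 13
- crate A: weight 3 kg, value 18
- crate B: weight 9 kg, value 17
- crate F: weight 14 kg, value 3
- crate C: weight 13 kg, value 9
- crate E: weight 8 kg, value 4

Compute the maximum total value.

Treat it as a binary knapsack problem.
crate D + crate A + crate B: weight 10 + 3 + 9 = 22 ≤ 24, value 13 + 18 + 17 = 48.
crate A + crate B + crate E: weight 3 + 9 + 8 = 20 ≤ 24, value 18 + 17 + 4 = 39.
crate A + crate B: weight 3 + 9 = 12 ≤ 24, value 18 + 17 = 35.
Best is crate D, crate A, and crate B with total value 48.

48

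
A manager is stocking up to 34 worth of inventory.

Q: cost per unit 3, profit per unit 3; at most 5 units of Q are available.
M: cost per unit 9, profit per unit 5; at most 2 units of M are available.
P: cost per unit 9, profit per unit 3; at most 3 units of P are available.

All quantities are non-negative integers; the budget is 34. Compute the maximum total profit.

This is a bounded integer knapsack.
5×Q, 1×M, and 1×P: cost 33 ≤ 34, profit 5·3 + 1·5 + 1·3 = 23.
5×Q and 2×M: cost 33 ≤ 34, profit 5·3 + 2·5 = 25.
Best is 25.

25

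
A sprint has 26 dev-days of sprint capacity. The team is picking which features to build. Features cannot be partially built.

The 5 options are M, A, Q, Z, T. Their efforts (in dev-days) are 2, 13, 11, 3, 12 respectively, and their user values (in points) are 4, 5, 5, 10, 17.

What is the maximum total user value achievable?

Allowing fractional choices, the relaxed optimum would be about 35.1, but features are indivisible.
Q + Z + T: effort 11 + 3 + 12 = 26 ≤ 26, user value 5 + 10 + 17 = 32.
M + Z + T: effort 2 + 3 + 12 = 17 ≤ 26, user value 4 + 10 + 17 = 31.
Best is Q, Z, and T with total user value 32.

32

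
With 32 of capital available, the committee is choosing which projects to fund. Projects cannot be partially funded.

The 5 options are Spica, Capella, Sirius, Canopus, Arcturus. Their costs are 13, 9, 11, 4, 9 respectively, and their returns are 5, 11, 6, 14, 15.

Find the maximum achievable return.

Allowing fractional choices, the relaxed optimum would be about 45.5, but projects are indivisible.
Sirius + Canopus + Arcturus: cost 11 + 4 + 9 = 24 ≤ 32, return 6 + 14 + 15 = 35.
Spica + Canopus + Arcturus: cost 13 + 4 + 9 = 26 ≤ 32, return 5 + 14 + 15 = 34.
Capella + Canopus + Arcturus: cost 9 + 4 + 9 = 22 ≤ 32, return 11 + 14 + 15 = 40.
Best is Capella, Canopus, and Arcturus with total return 40.

40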